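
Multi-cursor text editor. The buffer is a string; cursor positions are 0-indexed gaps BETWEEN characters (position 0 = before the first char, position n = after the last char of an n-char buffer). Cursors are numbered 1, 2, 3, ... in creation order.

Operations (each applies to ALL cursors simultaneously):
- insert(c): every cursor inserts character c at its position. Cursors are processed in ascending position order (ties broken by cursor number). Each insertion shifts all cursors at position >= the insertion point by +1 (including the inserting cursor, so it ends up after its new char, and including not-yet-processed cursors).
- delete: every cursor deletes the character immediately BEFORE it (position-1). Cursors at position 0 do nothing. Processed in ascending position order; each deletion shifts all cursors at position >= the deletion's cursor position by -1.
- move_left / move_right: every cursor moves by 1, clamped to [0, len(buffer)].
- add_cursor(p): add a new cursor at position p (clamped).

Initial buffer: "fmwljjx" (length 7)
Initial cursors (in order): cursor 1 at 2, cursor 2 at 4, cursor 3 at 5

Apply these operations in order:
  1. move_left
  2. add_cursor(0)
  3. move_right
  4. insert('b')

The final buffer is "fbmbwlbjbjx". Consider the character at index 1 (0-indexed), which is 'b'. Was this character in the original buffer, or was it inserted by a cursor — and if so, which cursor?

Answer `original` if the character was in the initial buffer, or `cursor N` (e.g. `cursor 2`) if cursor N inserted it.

After op 1 (move_left): buffer="fmwljjx" (len 7), cursors c1@1 c2@3 c3@4, authorship .......
After op 2 (add_cursor(0)): buffer="fmwljjx" (len 7), cursors c4@0 c1@1 c2@3 c3@4, authorship .......
After op 3 (move_right): buffer="fmwljjx" (len 7), cursors c4@1 c1@2 c2@4 c3@5, authorship .......
After op 4 (insert('b')): buffer="fbmbwlbjbjx" (len 11), cursors c4@2 c1@4 c2@7 c3@9, authorship .4.1..2.3..
Authorship (.=original, N=cursor N): . 4 . 1 . . 2 . 3 . .
Index 1: author = 4

Answer: cursor 4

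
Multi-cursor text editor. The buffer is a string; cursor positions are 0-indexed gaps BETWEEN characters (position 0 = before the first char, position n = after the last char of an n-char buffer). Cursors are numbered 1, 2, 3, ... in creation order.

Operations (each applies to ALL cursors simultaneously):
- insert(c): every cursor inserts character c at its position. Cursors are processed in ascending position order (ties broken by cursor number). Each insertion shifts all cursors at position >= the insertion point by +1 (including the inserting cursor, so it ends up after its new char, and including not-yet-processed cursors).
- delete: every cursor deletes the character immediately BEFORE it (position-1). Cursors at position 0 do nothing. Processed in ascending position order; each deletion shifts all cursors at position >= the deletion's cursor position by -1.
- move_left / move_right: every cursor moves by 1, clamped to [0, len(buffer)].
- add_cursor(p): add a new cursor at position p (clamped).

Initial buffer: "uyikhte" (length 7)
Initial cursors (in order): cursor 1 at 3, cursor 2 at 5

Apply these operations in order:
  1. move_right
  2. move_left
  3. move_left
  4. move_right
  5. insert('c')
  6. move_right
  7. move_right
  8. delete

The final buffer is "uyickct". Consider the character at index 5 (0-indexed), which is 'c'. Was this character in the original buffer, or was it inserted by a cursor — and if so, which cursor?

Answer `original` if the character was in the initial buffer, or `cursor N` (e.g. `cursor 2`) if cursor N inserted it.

After op 1 (move_right): buffer="uyikhte" (len 7), cursors c1@4 c2@6, authorship .......
After op 2 (move_left): buffer="uyikhte" (len 7), cursors c1@3 c2@5, authorship .......
After op 3 (move_left): buffer="uyikhte" (len 7), cursors c1@2 c2@4, authorship .......
After op 4 (move_right): buffer="uyikhte" (len 7), cursors c1@3 c2@5, authorship .......
After op 5 (insert('c')): buffer="uyickhcte" (len 9), cursors c1@4 c2@7, authorship ...1..2..
After op 6 (move_right): buffer="uyickhcte" (len 9), cursors c1@5 c2@8, authorship ...1..2..
After op 7 (move_right): buffer="uyickhcte" (len 9), cursors c1@6 c2@9, authorship ...1..2..
After op 8 (delete): buffer="uyickct" (len 7), cursors c1@5 c2@7, authorship ...1.2.
Authorship (.=original, N=cursor N): . . . 1 . 2 .
Index 5: author = 2

Answer: cursor 2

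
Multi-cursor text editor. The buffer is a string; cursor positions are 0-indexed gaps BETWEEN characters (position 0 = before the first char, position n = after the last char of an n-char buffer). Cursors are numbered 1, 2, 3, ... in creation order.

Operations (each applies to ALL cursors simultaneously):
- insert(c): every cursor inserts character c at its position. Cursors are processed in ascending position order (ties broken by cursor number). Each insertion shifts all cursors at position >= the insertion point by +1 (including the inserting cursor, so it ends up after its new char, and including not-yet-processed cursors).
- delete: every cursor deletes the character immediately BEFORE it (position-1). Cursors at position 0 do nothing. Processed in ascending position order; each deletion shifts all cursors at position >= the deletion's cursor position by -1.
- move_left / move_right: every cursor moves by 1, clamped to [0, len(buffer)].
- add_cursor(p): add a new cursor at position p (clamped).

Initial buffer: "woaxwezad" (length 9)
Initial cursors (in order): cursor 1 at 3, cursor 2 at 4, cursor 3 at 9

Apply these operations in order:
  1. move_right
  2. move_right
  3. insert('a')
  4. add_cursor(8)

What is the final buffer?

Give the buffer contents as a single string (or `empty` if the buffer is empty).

After op 1 (move_right): buffer="woaxwezad" (len 9), cursors c1@4 c2@5 c3@9, authorship .........
After op 2 (move_right): buffer="woaxwezad" (len 9), cursors c1@5 c2@6 c3@9, authorship .........
After op 3 (insert('a')): buffer="woaxwaeazada" (len 12), cursors c1@6 c2@8 c3@12, authorship .....1.2...3
After op 4 (add_cursor(8)): buffer="woaxwaeazada" (len 12), cursors c1@6 c2@8 c4@8 c3@12, authorship .....1.2...3

Answer: woaxwaeazada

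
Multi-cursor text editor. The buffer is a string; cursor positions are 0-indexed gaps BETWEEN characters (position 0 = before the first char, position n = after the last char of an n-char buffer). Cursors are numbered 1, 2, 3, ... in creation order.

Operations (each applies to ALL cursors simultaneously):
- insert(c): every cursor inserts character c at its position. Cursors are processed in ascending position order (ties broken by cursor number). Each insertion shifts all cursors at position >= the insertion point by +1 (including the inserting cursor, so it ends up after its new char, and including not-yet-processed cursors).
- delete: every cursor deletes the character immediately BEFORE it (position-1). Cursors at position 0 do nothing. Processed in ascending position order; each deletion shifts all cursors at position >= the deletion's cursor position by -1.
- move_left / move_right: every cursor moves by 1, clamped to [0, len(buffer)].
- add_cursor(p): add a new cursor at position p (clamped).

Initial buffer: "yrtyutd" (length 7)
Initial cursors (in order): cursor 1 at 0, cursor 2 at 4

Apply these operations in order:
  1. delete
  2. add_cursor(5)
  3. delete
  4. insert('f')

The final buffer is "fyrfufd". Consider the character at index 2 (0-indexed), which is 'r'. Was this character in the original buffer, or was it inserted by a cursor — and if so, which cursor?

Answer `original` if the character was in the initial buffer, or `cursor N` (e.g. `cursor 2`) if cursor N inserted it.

Answer: original

Derivation:
After op 1 (delete): buffer="yrtutd" (len 6), cursors c1@0 c2@3, authorship ......
After op 2 (add_cursor(5)): buffer="yrtutd" (len 6), cursors c1@0 c2@3 c3@5, authorship ......
After op 3 (delete): buffer="yrud" (len 4), cursors c1@0 c2@2 c3@3, authorship ....
After op 4 (insert('f')): buffer="fyrfufd" (len 7), cursors c1@1 c2@4 c3@6, authorship 1..2.3.
Authorship (.=original, N=cursor N): 1 . . 2 . 3 .
Index 2: author = original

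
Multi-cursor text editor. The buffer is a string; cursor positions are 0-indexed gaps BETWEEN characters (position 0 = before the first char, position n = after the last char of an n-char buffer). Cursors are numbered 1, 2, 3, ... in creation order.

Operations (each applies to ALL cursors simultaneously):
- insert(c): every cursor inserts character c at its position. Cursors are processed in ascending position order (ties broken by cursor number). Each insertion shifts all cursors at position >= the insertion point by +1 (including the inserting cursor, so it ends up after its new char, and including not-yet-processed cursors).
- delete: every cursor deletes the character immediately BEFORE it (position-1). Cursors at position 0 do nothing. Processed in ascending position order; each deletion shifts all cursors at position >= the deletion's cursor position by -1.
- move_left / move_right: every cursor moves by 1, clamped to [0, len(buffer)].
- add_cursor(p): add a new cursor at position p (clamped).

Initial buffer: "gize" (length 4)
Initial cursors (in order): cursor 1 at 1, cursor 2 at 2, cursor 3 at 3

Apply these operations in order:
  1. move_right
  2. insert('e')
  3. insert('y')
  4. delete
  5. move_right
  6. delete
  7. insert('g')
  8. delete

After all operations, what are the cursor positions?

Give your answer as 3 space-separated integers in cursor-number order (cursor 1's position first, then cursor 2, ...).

Answer: 3 4 4

Derivation:
After op 1 (move_right): buffer="gize" (len 4), cursors c1@2 c2@3 c3@4, authorship ....
After op 2 (insert('e')): buffer="giezeee" (len 7), cursors c1@3 c2@5 c3@7, authorship ..1.2.3
After op 3 (insert('y')): buffer="gieyzeyeey" (len 10), cursors c1@4 c2@7 c3@10, authorship ..11.22.33
After op 4 (delete): buffer="giezeee" (len 7), cursors c1@3 c2@5 c3@7, authorship ..1.2.3
After op 5 (move_right): buffer="giezeee" (len 7), cursors c1@4 c2@6 c3@7, authorship ..1.2.3
After op 6 (delete): buffer="giee" (len 4), cursors c1@3 c2@4 c3@4, authorship ..12
After op 7 (insert('g')): buffer="giegegg" (len 7), cursors c1@4 c2@7 c3@7, authorship ..11223
After op 8 (delete): buffer="giee" (len 4), cursors c1@3 c2@4 c3@4, authorship ..12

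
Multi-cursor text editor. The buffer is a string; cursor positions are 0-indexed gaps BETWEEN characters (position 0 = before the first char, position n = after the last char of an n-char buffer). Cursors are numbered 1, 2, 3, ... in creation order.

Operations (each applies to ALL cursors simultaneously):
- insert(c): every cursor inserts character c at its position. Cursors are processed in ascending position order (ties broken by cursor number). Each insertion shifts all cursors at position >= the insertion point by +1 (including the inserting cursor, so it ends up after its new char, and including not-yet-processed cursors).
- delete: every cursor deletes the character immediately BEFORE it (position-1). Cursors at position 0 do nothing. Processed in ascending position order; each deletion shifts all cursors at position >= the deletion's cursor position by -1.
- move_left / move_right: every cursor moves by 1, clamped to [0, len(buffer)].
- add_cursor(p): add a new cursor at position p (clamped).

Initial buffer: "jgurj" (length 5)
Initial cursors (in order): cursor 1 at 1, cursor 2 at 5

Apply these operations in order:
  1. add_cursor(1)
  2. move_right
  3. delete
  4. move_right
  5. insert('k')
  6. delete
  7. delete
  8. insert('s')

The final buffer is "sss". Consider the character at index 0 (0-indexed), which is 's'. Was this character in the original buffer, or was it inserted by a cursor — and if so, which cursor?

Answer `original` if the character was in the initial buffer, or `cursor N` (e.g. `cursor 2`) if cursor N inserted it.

Answer: cursor 1

Derivation:
After op 1 (add_cursor(1)): buffer="jgurj" (len 5), cursors c1@1 c3@1 c2@5, authorship .....
After op 2 (move_right): buffer="jgurj" (len 5), cursors c1@2 c3@2 c2@5, authorship .....
After op 3 (delete): buffer="ur" (len 2), cursors c1@0 c3@0 c2@2, authorship ..
After op 4 (move_right): buffer="ur" (len 2), cursors c1@1 c3@1 c2@2, authorship ..
After op 5 (insert('k')): buffer="ukkrk" (len 5), cursors c1@3 c3@3 c2@5, authorship .13.2
After op 6 (delete): buffer="ur" (len 2), cursors c1@1 c3@1 c2@2, authorship ..
After op 7 (delete): buffer="" (len 0), cursors c1@0 c2@0 c3@0, authorship 
After op 8 (insert('s')): buffer="sss" (len 3), cursors c1@3 c2@3 c3@3, authorship 123
Authorship (.=original, N=cursor N): 1 2 3
Index 0: author = 1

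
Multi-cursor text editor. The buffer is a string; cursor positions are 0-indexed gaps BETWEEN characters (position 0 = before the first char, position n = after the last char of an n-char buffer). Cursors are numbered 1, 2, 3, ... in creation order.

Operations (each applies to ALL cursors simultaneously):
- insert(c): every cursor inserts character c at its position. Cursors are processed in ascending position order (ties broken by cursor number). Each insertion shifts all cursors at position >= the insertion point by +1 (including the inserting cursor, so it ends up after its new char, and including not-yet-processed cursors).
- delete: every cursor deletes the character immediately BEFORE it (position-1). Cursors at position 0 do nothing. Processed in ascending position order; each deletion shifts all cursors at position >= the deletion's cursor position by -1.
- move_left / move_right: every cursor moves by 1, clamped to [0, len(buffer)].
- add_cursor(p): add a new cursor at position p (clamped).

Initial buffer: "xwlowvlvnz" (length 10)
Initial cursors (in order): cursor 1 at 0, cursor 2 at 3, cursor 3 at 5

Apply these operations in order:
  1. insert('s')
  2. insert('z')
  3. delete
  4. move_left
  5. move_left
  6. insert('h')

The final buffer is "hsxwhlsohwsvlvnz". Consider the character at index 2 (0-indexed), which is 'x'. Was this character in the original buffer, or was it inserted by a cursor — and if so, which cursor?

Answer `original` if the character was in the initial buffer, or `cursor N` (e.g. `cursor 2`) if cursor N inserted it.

Answer: original

Derivation:
After op 1 (insert('s')): buffer="sxwlsowsvlvnz" (len 13), cursors c1@1 c2@5 c3@8, authorship 1...2..3.....
After op 2 (insert('z')): buffer="szxwlszowszvlvnz" (len 16), cursors c1@2 c2@7 c3@11, authorship 11...22..33.....
After op 3 (delete): buffer="sxwlsowsvlvnz" (len 13), cursors c1@1 c2@5 c3@8, authorship 1...2..3.....
After op 4 (move_left): buffer="sxwlsowsvlvnz" (len 13), cursors c1@0 c2@4 c3@7, authorship 1...2..3.....
After op 5 (move_left): buffer="sxwlsowsvlvnz" (len 13), cursors c1@0 c2@3 c3@6, authorship 1...2..3.....
After op 6 (insert('h')): buffer="hsxwhlsohwsvlvnz" (len 16), cursors c1@1 c2@5 c3@9, authorship 11..2.2.3.3.....
Authorship (.=original, N=cursor N): 1 1 . . 2 . 2 . 3 . 3 . . . . .
Index 2: author = original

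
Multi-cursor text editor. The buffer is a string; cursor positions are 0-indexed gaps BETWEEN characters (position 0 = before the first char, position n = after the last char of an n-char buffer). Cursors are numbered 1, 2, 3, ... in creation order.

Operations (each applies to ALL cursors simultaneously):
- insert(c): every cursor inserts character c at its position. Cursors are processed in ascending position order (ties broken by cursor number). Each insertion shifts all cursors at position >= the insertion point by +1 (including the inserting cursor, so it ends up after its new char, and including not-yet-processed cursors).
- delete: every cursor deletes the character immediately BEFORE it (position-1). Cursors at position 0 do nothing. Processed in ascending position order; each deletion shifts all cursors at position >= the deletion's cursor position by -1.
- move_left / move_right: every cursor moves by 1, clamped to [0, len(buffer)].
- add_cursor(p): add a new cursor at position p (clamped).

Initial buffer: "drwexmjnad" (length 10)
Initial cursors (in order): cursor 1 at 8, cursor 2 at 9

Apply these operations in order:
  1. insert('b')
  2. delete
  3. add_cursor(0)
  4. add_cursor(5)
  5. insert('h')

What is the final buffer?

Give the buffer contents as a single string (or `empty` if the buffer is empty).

After op 1 (insert('b')): buffer="drwexmjnbabd" (len 12), cursors c1@9 c2@11, authorship ........1.2.
After op 2 (delete): buffer="drwexmjnad" (len 10), cursors c1@8 c2@9, authorship ..........
After op 3 (add_cursor(0)): buffer="drwexmjnad" (len 10), cursors c3@0 c1@8 c2@9, authorship ..........
After op 4 (add_cursor(5)): buffer="drwexmjnad" (len 10), cursors c3@0 c4@5 c1@8 c2@9, authorship ..........
After op 5 (insert('h')): buffer="hdrwexhmjnhahd" (len 14), cursors c3@1 c4@7 c1@11 c2@13, authorship 3.....4...1.2.

Answer: hdrwexhmjnhahd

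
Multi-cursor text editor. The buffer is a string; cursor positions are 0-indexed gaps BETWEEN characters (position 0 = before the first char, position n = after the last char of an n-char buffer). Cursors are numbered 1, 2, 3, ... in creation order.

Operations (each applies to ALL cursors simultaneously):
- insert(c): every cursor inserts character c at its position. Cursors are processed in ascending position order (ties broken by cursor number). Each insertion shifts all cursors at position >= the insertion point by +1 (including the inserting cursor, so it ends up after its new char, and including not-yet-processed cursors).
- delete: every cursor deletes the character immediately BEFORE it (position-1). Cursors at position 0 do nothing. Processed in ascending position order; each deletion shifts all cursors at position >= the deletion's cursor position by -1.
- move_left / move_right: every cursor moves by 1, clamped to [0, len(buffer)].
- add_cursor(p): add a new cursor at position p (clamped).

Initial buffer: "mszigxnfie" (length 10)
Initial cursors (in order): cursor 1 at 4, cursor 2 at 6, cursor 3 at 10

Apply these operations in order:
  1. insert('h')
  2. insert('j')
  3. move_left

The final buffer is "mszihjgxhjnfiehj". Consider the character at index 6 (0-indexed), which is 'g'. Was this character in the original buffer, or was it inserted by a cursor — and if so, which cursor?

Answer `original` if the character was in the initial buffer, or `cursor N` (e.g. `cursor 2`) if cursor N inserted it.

Answer: original

Derivation:
After op 1 (insert('h')): buffer="mszihgxhnfieh" (len 13), cursors c1@5 c2@8 c3@13, authorship ....1..2....3
After op 2 (insert('j')): buffer="mszihjgxhjnfiehj" (len 16), cursors c1@6 c2@10 c3@16, authorship ....11..22....33
After op 3 (move_left): buffer="mszihjgxhjnfiehj" (len 16), cursors c1@5 c2@9 c3@15, authorship ....11..22....33
Authorship (.=original, N=cursor N): . . . . 1 1 . . 2 2 . . . . 3 3
Index 6: author = original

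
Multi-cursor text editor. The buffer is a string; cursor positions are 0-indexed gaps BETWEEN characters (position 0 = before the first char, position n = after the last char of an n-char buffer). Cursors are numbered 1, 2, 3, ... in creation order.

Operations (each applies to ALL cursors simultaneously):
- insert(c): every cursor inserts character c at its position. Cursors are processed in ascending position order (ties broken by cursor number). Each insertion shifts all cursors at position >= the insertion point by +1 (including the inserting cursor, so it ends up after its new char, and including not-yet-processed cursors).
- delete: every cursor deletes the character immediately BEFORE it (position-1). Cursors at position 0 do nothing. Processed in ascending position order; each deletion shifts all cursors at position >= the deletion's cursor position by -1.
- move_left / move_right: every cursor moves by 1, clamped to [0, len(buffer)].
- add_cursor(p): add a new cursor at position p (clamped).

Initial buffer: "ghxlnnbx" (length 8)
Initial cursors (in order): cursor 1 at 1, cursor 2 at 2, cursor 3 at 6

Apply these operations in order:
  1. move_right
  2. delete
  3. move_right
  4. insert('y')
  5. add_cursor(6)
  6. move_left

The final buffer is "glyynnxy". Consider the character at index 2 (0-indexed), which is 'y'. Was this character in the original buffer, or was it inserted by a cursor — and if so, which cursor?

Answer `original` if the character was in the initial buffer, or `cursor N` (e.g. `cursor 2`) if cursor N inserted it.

Answer: cursor 1

Derivation:
After op 1 (move_right): buffer="ghxlnnbx" (len 8), cursors c1@2 c2@3 c3@7, authorship ........
After op 2 (delete): buffer="glnnx" (len 5), cursors c1@1 c2@1 c3@4, authorship .....
After op 3 (move_right): buffer="glnnx" (len 5), cursors c1@2 c2@2 c3@5, authorship .....
After op 4 (insert('y')): buffer="glyynnxy" (len 8), cursors c1@4 c2@4 c3@8, authorship ..12...3
After op 5 (add_cursor(6)): buffer="glyynnxy" (len 8), cursors c1@4 c2@4 c4@6 c3@8, authorship ..12...3
After op 6 (move_left): buffer="glyynnxy" (len 8), cursors c1@3 c2@3 c4@5 c3@7, authorship ..12...3
Authorship (.=original, N=cursor N): . . 1 2 . . . 3
Index 2: author = 1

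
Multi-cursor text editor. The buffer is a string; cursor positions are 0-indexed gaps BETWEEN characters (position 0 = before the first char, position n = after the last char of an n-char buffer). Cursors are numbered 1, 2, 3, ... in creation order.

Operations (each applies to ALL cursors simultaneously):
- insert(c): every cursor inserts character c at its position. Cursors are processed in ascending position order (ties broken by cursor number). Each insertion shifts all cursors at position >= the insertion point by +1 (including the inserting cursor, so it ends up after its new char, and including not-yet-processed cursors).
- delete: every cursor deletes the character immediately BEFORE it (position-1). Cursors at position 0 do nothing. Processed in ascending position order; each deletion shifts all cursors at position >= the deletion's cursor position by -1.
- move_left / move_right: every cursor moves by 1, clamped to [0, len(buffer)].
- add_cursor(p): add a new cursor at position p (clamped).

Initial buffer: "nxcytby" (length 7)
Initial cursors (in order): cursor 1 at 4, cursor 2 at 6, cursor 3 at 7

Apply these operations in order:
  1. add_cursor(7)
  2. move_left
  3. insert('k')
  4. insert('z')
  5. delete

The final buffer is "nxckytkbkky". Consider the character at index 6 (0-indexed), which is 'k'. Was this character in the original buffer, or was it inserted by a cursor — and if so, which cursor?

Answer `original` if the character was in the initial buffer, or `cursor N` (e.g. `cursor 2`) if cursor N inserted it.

After op 1 (add_cursor(7)): buffer="nxcytby" (len 7), cursors c1@4 c2@6 c3@7 c4@7, authorship .......
After op 2 (move_left): buffer="nxcytby" (len 7), cursors c1@3 c2@5 c3@6 c4@6, authorship .......
After op 3 (insert('k')): buffer="nxckytkbkky" (len 11), cursors c1@4 c2@7 c3@10 c4@10, authorship ...1..2.34.
After op 4 (insert('z')): buffer="nxckzytkzbkkzzy" (len 15), cursors c1@5 c2@9 c3@14 c4@14, authorship ...11..22.3434.
After op 5 (delete): buffer="nxckytkbkky" (len 11), cursors c1@4 c2@7 c3@10 c4@10, authorship ...1..2.34.
Authorship (.=original, N=cursor N): . . . 1 . . 2 . 3 4 .
Index 6: author = 2

Answer: cursor 2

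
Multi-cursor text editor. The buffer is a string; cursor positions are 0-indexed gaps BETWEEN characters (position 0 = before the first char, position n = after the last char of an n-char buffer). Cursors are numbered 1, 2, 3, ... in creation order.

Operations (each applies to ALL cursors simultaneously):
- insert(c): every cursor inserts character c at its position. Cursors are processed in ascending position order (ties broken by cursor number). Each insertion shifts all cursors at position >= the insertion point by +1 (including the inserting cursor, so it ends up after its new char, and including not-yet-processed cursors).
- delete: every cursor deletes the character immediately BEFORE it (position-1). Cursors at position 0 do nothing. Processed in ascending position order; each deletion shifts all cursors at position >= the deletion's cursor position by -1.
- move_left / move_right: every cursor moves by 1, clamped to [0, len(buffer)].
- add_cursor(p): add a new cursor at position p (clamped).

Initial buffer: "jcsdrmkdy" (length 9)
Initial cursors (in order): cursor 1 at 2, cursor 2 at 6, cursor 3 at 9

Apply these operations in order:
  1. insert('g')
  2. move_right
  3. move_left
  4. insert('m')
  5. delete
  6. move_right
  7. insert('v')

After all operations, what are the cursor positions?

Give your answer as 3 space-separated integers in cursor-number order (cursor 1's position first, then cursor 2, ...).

After op 1 (insert('g')): buffer="jcgsdrmgkdyg" (len 12), cursors c1@3 c2@8 c3@12, authorship ..1....2...3
After op 2 (move_right): buffer="jcgsdrmgkdyg" (len 12), cursors c1@4 c2@9 c3@12, authorship ..1....2...3
After op 3 (move_left): buffer="jcgsdrmgkdyg" (len 12), cursors c1@3 c2@8 c3@11, authorship ..1....2...3
After op 4 (insert('m')): buffer="jcgmsdrmgmkdymg" (len 15), cursors c1@4 c2@10 c3@14, authorship ..11....22...33
After op 5 (delete): buffer="jcgsdrmgkdyg" (len 12), cursors c1@3 c2@8 c3@11, authorship ..1....2...3
After op 6 (move_right): buffer="jcgsdrmgkdyg" (len 12), cursors c1@4 c2@9 c3@12, authorship ..1....2...3
After op 7 (insert('v')): buffer="jcgsvdrmgkvdygv" (len 15), cursors c1@5 c2@11 c3@15, authorship ..1.1...2.2..33

Answer: 5 11 15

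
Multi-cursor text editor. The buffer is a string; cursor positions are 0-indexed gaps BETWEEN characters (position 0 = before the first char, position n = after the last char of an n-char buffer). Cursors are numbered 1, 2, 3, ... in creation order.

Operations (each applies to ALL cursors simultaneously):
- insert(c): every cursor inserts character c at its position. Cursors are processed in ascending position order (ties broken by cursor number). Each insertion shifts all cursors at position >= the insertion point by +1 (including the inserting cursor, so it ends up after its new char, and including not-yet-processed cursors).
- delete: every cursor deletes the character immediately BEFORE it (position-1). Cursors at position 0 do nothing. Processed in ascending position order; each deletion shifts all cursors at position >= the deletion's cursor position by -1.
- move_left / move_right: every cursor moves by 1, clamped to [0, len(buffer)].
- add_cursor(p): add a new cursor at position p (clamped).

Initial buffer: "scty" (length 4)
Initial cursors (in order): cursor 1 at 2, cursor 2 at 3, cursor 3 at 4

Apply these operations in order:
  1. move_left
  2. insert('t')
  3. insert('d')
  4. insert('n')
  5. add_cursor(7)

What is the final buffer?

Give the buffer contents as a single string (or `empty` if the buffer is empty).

Answer: stdnctdnttdny

Derivation:
After op 1 (move_left): buffer="scty" (len 4), cursors c1@1 c2@2 c3@3, authorship ....
After op 2 (insert('t')): buffer="stcttty" (len 7), cursors c1@2 c2@4 c3@6, authorship .1.2.3.
After op 3 (insert('d')): buffer="stdctdttdy" (len 10), cursors c1@3 c2@6 c3@9, authorship .11.22.33.
After op 4 (insert('n')): buffer="stdnctdnttdny" (len 13), cursors c1@4 c2@8 c3@12, authorship .111.222.333.
After op 5 (add_cursor(7)): buffer="stdnctdnttdny" (len 13), cursors c1@4 c4@7 c2@8 c3@12, authorship .111.222.333.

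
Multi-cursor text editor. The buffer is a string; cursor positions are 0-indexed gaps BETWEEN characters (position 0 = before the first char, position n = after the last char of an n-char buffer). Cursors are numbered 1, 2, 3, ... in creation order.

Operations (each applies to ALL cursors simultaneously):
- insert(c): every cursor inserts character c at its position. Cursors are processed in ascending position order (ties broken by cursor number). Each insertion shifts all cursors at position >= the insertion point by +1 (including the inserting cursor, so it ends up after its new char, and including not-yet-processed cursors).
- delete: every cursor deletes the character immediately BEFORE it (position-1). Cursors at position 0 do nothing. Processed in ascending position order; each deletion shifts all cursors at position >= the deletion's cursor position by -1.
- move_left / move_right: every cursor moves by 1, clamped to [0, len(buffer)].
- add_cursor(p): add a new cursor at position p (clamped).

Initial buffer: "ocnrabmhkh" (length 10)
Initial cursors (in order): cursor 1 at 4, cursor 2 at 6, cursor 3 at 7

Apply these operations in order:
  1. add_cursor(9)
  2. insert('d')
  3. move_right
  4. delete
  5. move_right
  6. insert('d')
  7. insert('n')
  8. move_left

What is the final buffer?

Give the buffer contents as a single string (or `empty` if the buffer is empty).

After op 1 (add_cursor(9)): buffer="ocnrabmhkh" (len 10), cursors c1@4 c2@6 c3@7 c4@9, authorship ..........
After op 2 (insert('d')): buffer="ocnrdabdmdhkdh" (len 14), cursors c1@5 c2@8 c3@10 c4@13, authorship ....1..2.3..4.
After op 3 (move_right): buffer="ocnrdabdmdhkdh" (len 14), cursors c1@6 c2@9 c3@11 c4@14, authorship ....1..2.3..4.
After op 4 (delete): buffer="ocnrdbddkd" (len 10), cursors c1@5 c2@7 c3@8 c4@10, authorship ....1.23.4
After op 5 (move_right): buffer="ocnrdbddkd" (len 10), cursors c1@6 c2@8 c3@9 c4@10, authorship ....1.23.4
After op 6 (insert('d')): buffer="ocnrdbddddkddd" (len 14), cursors c1@7 c2@10 c3@12 c4@14, authorship ....1.1232.344
After op 7 (insert('n')): buffer="ocnrdbdndddnkdnddn" (len 18), cursors c1@8 c2@12 c3@15 c4@18, authorship ....1.112322.33444
After op 8 (move_left): buffer="ocnrdbdndddnkdnddn" (len 18), cursors c1@7 c2@11 c3@14 c4@17, authorship ....1.112322.33444

Answer: ocnrdbdndddnkdnddn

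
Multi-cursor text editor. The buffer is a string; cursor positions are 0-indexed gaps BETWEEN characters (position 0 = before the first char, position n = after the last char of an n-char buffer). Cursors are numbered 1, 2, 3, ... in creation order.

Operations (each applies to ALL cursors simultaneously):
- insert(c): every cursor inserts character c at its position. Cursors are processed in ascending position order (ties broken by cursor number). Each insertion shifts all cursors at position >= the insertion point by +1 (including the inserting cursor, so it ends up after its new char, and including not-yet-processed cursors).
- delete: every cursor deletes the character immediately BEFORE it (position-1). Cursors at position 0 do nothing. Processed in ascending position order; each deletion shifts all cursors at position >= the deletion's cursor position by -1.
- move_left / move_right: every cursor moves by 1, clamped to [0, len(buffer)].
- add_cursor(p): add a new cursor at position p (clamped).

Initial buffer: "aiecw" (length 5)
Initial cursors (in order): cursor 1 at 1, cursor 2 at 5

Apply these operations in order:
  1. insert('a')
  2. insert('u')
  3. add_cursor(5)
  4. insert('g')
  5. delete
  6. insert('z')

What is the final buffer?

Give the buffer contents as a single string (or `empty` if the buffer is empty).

After op 1 (insert('a')): buffer="aaiecwa" (len 7), cursors c1@2 c2@7, authorship .1....2
After op 2 (insert('u')): buffer="aauiecwau" (len 9), cursors c1@3 c2@9, authorship .11....22
After op 3 (add_cursor(5)): buffer="aauiecwau" (len 9), cursors c1@3 c3@5 c2@9, authorship .11....22
After op 4 (insert('g')): buffer="aaugiegcwaug" (len 12), cursors c1@4 c3@7 c2@12, authorship .111..3..222
After op 5 (delete): buffer="aauiecwau" (len 9), cursors c1@3 c3@5 c2@9, authorship .11....22
After op 6 (insert('z')): buffer="aauziezcwauz" (len 12), cursors c1@4 c3@7 c2@12, authorship .111..3..222

Answer: aauziezcwauz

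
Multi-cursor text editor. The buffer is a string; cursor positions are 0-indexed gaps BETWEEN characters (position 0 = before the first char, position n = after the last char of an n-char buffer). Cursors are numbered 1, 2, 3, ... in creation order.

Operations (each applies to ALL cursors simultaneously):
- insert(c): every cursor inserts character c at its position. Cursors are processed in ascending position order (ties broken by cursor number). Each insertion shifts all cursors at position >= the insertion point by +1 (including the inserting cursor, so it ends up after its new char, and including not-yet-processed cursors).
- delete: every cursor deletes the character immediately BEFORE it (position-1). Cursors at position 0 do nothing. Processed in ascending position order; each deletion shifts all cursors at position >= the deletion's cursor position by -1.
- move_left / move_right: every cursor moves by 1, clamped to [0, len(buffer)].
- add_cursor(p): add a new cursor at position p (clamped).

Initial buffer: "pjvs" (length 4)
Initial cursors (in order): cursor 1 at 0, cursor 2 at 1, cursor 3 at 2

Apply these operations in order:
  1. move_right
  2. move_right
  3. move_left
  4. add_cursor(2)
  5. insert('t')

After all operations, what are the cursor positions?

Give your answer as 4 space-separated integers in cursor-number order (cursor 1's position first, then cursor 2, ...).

Answer: 2 5 7 5

Derivation:
After op 1 (move_right): buffer="pjvs" (len 4), cursors c1@1 c2@2 c3@3, authorship ....
After op 2 (move_right): buffer="pjvs" (len 4), cursors c1@2 c2@3 c3@4, authorship ....
After op 3 (move_left): buffer="pjvs" (len 4), cursors c1@1 c2@2 c3@3, authorship ....
After op 4 (add_cursor(2)): buffer="pjvs" (len 4), cursors c1@1 c2@2 c4@2 c3@3, authorship ....
After op 5 (insert('t')): buffer="ptjttvts" (len 8), cursors c1@2 c2@5 c4@5 c3@7, authorship .1.24.3.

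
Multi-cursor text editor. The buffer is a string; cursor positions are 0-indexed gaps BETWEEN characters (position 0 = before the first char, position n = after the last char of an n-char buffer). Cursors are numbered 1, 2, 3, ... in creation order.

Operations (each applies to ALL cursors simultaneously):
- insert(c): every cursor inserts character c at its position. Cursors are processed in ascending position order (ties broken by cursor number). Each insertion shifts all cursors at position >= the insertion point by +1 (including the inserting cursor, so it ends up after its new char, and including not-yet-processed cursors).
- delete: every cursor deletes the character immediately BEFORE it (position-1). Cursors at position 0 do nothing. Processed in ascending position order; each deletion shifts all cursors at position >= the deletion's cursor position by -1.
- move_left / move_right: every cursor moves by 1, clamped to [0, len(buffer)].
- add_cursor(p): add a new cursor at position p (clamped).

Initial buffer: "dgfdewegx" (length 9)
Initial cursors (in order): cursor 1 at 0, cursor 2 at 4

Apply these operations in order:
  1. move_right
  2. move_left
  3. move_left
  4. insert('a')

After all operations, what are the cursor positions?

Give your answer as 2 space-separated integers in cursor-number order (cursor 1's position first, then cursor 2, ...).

After op 1 (move_right): buffer="dgfdewegx" (len 9), cursors c1@1 c2@5, authorship .........
After op 2 (move_left): buffer="dgfdewegx" (len 9), cursors c1@0 c2@4, authorship .........
After op 3 (move_left): buffer="dgfdewegx" (len 9), cursors c1@0 c2@3, authorship .........
After op 4 (insert('a')): buffer="adgfadewegx" (len 11), cursors c1@1 c2@5, authorship 1...2......

Answer: 1 5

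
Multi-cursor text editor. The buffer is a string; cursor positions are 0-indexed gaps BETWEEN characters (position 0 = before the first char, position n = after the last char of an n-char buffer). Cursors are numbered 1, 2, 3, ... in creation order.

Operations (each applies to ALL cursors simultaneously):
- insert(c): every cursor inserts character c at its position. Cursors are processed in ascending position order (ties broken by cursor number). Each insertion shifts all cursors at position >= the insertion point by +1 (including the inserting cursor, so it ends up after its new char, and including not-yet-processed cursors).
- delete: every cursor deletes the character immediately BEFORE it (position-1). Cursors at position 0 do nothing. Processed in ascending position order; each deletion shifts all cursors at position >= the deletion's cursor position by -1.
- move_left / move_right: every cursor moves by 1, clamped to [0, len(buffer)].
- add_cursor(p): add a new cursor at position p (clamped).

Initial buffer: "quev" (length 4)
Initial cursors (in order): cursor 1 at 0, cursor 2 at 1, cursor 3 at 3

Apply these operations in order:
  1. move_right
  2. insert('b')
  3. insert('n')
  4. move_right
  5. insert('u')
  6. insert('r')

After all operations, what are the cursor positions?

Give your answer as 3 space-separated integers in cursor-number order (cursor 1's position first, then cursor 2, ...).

Answer: 6 11 16

Derivation:
After op 1 (move_right): buffer="quev" (len 4), cursors c1@1 c2@2 c3@4, authorship ....
After op 2 (insert('b')): buffer="qbubevb" (len 7), cursors c1@2 c2@4 c3@7, authorship .1.2..3
After op 3 (insert('n')): buffer="qbnubnevbn" (len 10), cursors c1@3 c2@6 c3@10, authorship .11.22..33
After op 4 (move_right): buffer="qbnubnevbn" (len 10), cursors c1@4 c2@7 c3@10, authorship .11.22..33
After op 5 (insert('u')): buffer="qbnuubneuvbnu" (len 13), cursors c1@5 c2@9 c3@13, authorship .11.122.2.333
After op 6 (insert('r')): buffer="qbnuurbneurvbnur" (len 16), cursors c1@6 c2@11 c3@16, authorship .11.1122.22.3333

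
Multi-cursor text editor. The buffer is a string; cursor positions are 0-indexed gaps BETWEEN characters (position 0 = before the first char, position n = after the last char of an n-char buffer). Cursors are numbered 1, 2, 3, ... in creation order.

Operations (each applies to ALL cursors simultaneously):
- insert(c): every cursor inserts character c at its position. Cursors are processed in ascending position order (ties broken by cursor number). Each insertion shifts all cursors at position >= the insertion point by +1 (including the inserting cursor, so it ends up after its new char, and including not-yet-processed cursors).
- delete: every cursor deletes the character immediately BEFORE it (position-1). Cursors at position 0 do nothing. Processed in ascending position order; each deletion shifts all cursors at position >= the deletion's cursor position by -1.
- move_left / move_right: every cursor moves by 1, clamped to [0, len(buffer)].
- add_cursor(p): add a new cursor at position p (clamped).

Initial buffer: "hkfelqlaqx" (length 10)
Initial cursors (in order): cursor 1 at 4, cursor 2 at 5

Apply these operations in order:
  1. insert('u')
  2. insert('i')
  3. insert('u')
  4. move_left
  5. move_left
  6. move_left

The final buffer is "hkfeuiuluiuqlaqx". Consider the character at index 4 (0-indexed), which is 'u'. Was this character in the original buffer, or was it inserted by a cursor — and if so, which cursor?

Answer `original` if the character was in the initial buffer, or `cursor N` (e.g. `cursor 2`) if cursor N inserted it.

After op 1 (insert('u')): buffer="hkfeuluqlaqx" (len 12), cursors c1@5 c2@7, authorship ....1.2.....
After op 2 (insert('i')): buffer="hkfeuiluiqlaqx" (len 14), cursors c1@6 c2@9, authorship ....11.22.....
After op 3 (insert('u')): buffer="hkfeuiuluiuqlaqx" (len 16), cursors c1@7 c2@11, authorship ....111.222.....
After op 4 (move_left): buffer="hkfeuiuluiuqlaqx" (len 16), cursors c1@6 c2@10, authorship ....111.222.....
After op 5 (move_left): buffer="hkfeuiuluiuqlaqx" (len 16), cursors c1@5 c2@9, authorship ....111.222.....
After op 6 (move_left): buffer="hkfeuiuluiuqlaqx" (len 16), cursors c1@4 c2@8, authorship ....111.222.....
Authorship (.=original, N=cursor N): . . . . 1 1 1 . 2 2 2 . . . . .
Index 4: author = 1

Answer: cursor 1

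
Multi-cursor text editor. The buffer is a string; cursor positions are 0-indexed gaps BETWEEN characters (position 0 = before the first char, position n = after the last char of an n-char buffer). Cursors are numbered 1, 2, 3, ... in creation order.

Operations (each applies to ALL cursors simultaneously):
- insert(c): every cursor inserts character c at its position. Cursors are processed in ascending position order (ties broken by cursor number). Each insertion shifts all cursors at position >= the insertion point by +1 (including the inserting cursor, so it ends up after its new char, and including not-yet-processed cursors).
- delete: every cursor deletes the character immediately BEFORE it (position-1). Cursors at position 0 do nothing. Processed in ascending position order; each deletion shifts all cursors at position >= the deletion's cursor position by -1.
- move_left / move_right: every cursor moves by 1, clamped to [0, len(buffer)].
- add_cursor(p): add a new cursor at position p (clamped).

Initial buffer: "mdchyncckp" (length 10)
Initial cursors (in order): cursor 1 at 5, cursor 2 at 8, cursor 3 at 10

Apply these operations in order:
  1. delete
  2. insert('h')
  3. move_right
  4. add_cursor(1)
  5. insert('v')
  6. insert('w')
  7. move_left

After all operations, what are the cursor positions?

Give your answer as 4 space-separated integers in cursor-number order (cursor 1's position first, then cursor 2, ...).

Answer: 9 14 17 2

Derivation:
After op 1 (delete): buffer="mdchnck" (len 7), cursors c1@4 c2@6 c3@7, authorship .......
After op 2 (insert('h')): buffer="mdchhnchkh" (len 10), cursors c1@5 c2@8 c3@10, authorship ....1..2.3
After op 3 (move_right): buffer="mdchhnchkh" (len 10), cursors c1@6 c2@9 c3@10, authorship ....1..2.3
After op 4 (add_cursor(1)): buffer="mdchhnchkh" (len 10), cursors c4@1 c1@6 c2@9 c3@10, authorship ....1..2.3
After op 5 (insert('v')): buffer="mvdchhnvchkvhv" (len 14), cursors c4@2 c1@8 c2@12 c3@14, authorship .4...1.1.2.233
After op 6 (insert('w')): buffer="mvwdchhnvwchkvwhvw" (len 18), cursors c4@3 c1@10 c2@15 c3@18, authorship .44...1.11.2.22333
After op 7 (move_left): buffer="mvwdchhnvwchkvwhvw" (len 18), cursors c4@2 c1@9 c2@14 c3@17, authorship .44...1.11.2.22333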